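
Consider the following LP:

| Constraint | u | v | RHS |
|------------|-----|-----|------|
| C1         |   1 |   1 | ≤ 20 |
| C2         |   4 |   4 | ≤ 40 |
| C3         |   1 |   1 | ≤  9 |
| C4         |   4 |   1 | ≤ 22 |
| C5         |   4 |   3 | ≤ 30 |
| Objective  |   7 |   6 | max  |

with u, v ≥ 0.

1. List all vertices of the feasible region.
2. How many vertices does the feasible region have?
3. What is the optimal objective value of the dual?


1. (0, 0), (5.5, 0), (4.5, 4), (3, 6), (0, 9)
2. 5
3. 57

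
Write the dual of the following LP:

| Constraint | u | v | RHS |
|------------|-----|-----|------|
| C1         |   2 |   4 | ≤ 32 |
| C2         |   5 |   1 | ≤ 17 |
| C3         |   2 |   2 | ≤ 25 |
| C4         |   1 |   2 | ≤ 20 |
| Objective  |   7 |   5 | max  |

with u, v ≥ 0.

Primal max cᵀx s.t. Ax ≤ b, x ≥ 0  →  Dual min bᵀy s.t. Aᵀy ≥ c, y ≥ 0.

Minimize: z = 32y1 + 17y2 + 25y3 + 20y4

Subject to:
  2y1 + 5y2 + 2y3 + y4 ≥ 7
  4y1 + y2 + 2y3 + 2y4 ≥ 5
  y1, y2, y3, y4 ≥ 0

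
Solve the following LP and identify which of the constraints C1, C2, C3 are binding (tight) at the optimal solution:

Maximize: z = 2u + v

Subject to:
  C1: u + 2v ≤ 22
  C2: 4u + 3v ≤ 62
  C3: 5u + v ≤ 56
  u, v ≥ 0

At u = 10, v = 6, compute slack b - a·x for each constraint:
  C1: 22 − 22 = 0  (binding)
  C2: 62 − 58 = 4  (slack)
  C3: 56 − 56 = 0  (binding)

Optimal: u = 10, v = 6
Binding: C1, C3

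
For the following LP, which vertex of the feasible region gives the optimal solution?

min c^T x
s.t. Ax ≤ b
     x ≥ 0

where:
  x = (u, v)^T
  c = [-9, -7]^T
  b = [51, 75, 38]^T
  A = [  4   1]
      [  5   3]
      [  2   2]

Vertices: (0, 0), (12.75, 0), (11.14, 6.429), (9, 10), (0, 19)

Evaluate the objective at each vertex of the feasible region:
  z(0, 0) = 0
  z(12.75, 0) = -114.8
  z(11.14, 6.429) = -145.3
  z(9, 10) = -151  ←
  z(0, 19) = -133
The minimum is at u = 9, v = 10.

(9, 10)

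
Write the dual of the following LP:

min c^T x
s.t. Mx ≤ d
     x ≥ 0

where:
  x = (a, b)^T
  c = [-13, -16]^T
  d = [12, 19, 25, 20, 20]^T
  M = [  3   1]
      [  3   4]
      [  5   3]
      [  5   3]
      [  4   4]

Primal min cᵀx s.t. Ax ≤ b, x ≥ 0  →  Dual max −bᵀy s.t. Aᵀy ≥ −c, y ≥ 0.

Maximize: z = -12y1 - 19y2 - 25y3 - 20y4 - 20y5

Subject to:
  3y1 + 3y2 + 5y3 + 5y4 + 4y5 ≥ 13
  y1 + 4y2 + 3y3 + 3y4 + 4y5 ≥ 16
  y1, y2, y3, y4, y5 ≥ 0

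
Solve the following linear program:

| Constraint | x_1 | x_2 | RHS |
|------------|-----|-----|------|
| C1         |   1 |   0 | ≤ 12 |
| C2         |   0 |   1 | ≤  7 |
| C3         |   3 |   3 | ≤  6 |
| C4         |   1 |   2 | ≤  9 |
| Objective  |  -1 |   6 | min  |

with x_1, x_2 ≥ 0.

Evaluate the objective at each vertex of the feasible region:
  z(0, 0) = 0
  z(2, 0) = -2  ←
  z(0, 2) = 12
The minimum is at x_1 = 2, x_2 = 0.

x_1 = 2, x_2 = 0, z = -2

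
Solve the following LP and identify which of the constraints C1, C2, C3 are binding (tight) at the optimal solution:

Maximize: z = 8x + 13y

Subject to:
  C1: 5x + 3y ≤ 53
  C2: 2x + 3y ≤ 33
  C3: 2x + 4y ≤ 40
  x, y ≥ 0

At x = 6, y = 7, compute slack b - a·x for each constraint:
  C1: 53 − 51 = 2  (slack)
  C2: 33 − 33 = 0  (binding)
  C3: 40 − 40 = 0  (binding)

Optimal: x = 6, y = 7
Binding: C2, C3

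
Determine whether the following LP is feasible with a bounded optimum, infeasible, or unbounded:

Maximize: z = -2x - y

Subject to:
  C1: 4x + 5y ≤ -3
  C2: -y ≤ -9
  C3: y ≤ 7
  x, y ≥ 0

Infeasible (no feasible solution exists)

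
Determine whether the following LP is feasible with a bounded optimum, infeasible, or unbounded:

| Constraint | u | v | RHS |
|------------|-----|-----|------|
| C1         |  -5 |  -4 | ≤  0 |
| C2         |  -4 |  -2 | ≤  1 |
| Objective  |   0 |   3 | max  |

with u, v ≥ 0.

Unbounded (objective can increase without bound)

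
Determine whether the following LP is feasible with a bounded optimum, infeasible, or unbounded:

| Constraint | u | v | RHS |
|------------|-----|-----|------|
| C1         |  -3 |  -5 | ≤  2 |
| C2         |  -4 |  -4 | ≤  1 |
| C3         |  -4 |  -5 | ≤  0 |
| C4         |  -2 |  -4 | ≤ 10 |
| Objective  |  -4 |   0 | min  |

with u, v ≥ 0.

Unbounded (objective can decrease without bound)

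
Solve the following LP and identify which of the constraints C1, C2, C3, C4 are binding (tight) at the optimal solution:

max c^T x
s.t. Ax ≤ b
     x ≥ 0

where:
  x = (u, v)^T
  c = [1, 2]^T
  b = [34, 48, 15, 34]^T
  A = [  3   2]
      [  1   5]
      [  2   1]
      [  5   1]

At u = 3, v = 9, compute slack b - a·x for each constraint:
  C1: 34 − 27 = 7  (slack)
  C2: 48 − 48 = 0  (binding)
  C3: 15 − 15 = 0  (binding)
  C4: 34 − 24 = 10  (slack)

Optimal: u = 3, v = 9
Binding: C2, C3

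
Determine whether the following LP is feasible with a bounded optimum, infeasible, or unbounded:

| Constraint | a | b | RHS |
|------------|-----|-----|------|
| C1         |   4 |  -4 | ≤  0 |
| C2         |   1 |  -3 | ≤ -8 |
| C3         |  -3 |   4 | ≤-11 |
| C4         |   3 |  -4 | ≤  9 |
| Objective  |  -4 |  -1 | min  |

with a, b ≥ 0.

Infeasible (no feasible solution exists)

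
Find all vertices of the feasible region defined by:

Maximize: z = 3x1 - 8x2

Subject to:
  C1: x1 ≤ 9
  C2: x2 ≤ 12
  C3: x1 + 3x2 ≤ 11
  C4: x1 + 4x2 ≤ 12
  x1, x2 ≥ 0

(0, 0), (9, 0), (9, 0.6667), (8, 1), (0, 3)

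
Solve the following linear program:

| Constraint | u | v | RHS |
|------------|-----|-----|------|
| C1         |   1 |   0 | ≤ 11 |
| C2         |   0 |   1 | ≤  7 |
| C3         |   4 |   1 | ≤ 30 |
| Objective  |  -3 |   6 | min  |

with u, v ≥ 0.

Evaluate the objective at each vertex of the feasible region:
  z(0, 0) = 0
  z(7.5, 0) = -22.5  ←
  z(5.75, 7) = 24.75
  z(0, 7) = 42
The minimum is at u = 7.5, v = 0.

u = 7.5, v = 0, z = -22.5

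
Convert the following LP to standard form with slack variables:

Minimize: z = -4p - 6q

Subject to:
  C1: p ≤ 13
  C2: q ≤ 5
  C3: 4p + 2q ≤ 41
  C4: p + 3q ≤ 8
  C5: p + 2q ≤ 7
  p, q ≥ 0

min z = -4p - 6q

s.t.
  p + s1 = 13
  q + s2 = 5
  4p + 2q + s3 = 41
  p + 3q + s4 = 8
  p + 2q + s5 = 7
  p, q, s1, s2, s3, s4, s5 ≥ 0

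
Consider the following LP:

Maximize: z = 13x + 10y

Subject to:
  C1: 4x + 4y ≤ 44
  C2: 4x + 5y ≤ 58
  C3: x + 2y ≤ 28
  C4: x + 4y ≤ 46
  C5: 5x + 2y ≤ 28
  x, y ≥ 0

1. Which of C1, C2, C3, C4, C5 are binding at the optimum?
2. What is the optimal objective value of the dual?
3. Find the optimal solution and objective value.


1. C1, C5
2. 116
3. x = 2, y = 9, z = 116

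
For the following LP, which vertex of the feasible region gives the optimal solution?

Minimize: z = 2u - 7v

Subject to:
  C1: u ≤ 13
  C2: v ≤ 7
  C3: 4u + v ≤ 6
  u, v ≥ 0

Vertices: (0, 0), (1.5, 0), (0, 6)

Evaluate the objective at each vertex of the feasible region:
  z(0, 0) = 0
  z(1.5, 0) = 3
  z(0, 6) = -42  ←
The minimum is at u = 0, v = 6.

(0, 6)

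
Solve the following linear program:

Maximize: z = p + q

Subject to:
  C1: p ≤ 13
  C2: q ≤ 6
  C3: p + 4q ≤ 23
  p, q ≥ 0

Evaluate the objective at each vertex of the feasible region:
  z(0, 0) = 0
  z(13, 0) = 13
  z(13, 2.5) = 15.5  ←
  z(0, 5.75) = 5.75
The maximum is at p = 13, q = 2.5.

p = 13, q = 2.5, z = 15.5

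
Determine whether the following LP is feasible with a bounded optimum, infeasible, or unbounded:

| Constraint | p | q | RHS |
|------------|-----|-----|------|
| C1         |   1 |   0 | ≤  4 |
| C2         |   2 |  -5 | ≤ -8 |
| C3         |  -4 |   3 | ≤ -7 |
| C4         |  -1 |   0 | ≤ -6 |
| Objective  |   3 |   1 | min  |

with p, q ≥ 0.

Infeasible (no feasible solution exists)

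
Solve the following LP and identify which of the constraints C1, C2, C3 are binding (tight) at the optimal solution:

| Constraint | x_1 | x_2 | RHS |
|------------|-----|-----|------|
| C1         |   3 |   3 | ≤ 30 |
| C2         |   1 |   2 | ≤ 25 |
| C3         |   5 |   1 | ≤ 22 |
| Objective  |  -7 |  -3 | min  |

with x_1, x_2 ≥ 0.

At x_1 = 3, x_2 = 7, compute slack b - a·x for each constraint:
  C1: 30 − 30 = 0  (binding)
  C2: 25 − 17 = 8  (slack)
  C3: 22 − 22 = 0  (binding)

Optimal: x_1 = 3, x_2 = 7
Binding: C1, C3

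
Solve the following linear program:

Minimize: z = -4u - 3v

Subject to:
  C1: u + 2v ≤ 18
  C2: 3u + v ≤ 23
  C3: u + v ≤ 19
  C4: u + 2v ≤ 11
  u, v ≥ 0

Evaluate the objective at each vertex of the feasible region:
  z(0, 0) = 0
  z(7.667, 0) = -30.67
  z(7, 2) = -34  ←
  z(0, 5.5) = -16.5
The minimum is at u = 7, v = 2.

u = 7, v = 2, z = -34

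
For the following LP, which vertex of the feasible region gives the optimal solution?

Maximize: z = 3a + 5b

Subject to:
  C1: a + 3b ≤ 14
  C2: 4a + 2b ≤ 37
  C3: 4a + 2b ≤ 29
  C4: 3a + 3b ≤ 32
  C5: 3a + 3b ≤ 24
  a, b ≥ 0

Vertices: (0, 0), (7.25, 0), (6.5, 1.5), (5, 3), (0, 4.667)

Evaluate the objective at each vertex of the feasible region:
  z(0, 0) = 0
  z(7.25, 0) = 21.75
  z(6.5, 1.5) = 27
  z(5, 3) = 30  ←
  z(0, 4.667) = 23.33
The maximum is at a = 5, b = 3.

(5, 3)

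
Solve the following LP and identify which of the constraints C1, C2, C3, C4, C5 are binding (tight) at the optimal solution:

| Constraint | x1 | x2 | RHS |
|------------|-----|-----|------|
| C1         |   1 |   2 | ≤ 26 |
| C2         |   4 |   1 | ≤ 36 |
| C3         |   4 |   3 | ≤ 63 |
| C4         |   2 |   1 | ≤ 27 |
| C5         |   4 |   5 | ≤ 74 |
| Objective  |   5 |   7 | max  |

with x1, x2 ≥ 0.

At x1 = 6, x2 = 10, compute slack b - a·x for each constraint:
  C1: 26 − 26 = 0  (binding)
  C2: 36 − 34 = 2  (slack)
  C3: 63 − 54 = 9  (slack)
  C4: 27 − 22 = 5  (slack)
  C5: 74 − 74 = 0  (binding)

Optimal: x1 = 6, x2 = 10
Binding: C1, C5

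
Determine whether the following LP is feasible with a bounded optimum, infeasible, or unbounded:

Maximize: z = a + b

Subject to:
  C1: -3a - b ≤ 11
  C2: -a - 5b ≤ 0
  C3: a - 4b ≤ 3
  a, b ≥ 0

Unbounded (objective can increase without bound)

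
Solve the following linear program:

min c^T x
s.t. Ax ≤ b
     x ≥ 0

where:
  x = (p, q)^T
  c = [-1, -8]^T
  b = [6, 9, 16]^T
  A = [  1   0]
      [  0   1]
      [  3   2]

Evaluate the objective at each vertex of the feasible region:
  z(0, 0) = 0
  z(5.333, 0) = -5.333
  z(0, 8) = -64  ←
The minimum is at p = 0, q = 8.

p = 0, q = 8, z = -64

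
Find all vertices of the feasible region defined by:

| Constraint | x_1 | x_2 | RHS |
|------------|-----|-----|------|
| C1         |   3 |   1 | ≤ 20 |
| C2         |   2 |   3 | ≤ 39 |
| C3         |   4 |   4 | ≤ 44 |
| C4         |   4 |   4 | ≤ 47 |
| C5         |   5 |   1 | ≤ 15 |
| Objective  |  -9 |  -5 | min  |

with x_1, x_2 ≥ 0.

(0, 0), (3, 0), (1, 10), (0, 11)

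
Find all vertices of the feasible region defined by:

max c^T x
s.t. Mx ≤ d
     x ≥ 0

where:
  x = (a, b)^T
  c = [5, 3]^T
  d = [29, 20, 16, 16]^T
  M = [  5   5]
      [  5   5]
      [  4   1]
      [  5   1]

(0, 0), (3.2, 0), (3, 1), (0, 4)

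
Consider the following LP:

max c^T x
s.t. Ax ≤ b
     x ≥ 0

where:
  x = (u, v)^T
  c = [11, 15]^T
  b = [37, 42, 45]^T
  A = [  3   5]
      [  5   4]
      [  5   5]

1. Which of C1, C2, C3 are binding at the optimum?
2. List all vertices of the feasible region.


1. C1, C3
2. (0, 0), (8.4, 0), (6, 3), (4, 5), (0, 7.4)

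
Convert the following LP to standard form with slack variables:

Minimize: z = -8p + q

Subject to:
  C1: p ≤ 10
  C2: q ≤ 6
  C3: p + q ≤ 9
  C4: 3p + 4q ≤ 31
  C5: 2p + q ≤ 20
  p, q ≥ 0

min z = -8p + q

s.t.
  p + s1 = 10
  q + s2 = 6
  p + q + s3 = 9
  3p + 4q + s4 = 31
  2p + q + s5 = 20
  p, q, s1, s2, s3, s4, s5 ≥ 0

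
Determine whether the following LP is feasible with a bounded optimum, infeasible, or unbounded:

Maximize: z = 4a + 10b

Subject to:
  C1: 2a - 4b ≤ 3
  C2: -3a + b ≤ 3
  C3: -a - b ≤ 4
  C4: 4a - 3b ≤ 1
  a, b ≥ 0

Unbounded (objective can increase without bound)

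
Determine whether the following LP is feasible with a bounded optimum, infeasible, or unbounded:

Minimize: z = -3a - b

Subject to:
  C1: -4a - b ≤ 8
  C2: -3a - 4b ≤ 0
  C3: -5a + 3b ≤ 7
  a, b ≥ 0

Unbounded (objective can decrease without bound)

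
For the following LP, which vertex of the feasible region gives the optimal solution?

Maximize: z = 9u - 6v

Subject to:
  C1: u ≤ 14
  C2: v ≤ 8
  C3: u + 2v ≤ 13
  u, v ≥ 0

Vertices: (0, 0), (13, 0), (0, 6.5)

Evaluate the objective at each vertex of the feasible region:
  z(0, 0) = 0
  z(13, 0) = 117  ←
  z(0, 6.5) = -39
The maximum is at u = 13, v = 0.

(13, 0)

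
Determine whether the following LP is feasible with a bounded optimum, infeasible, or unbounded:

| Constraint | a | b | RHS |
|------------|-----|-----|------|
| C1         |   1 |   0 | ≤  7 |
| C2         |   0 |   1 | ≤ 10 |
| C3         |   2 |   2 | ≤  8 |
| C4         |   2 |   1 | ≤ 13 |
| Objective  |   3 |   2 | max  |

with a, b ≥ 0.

Feasible with a bounded optimal solution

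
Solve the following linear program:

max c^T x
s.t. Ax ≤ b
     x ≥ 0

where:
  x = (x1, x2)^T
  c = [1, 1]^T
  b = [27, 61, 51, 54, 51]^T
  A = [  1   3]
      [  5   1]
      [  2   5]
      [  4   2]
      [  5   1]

Evaluate the objective at each vertex of the feasible region:
  z(0, 0) = 0
  z(10.2, 0) = 10.2
  z(9, 6) = 15  ←
  z(0, 9) = 9
The maximum is at x1 = 9, x2 = 6.

x1 = 9, x2 = 6, z = 15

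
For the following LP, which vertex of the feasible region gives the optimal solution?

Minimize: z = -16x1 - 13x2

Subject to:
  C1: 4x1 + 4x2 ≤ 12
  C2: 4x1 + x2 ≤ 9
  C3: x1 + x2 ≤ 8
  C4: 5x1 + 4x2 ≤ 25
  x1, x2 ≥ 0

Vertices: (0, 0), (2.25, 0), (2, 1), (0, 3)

Evaluate the objective at each vertex of the feasible region:
  z(0, 0) = 0
  z(2.25, 0) = -36
  z(2, 1) = -45  ←
  z(0, 3) = -39
The minimum is at x1 = 2, x2 = 1.

(2, 1)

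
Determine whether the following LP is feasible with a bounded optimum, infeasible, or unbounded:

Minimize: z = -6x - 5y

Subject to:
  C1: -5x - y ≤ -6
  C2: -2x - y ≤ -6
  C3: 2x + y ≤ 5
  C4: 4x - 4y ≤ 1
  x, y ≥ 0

Infeasible (no feasible solution exists)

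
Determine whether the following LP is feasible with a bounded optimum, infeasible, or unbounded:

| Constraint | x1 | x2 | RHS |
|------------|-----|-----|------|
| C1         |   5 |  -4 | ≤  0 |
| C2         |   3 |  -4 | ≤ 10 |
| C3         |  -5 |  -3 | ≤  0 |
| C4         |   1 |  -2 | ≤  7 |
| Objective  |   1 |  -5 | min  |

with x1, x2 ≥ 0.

Unbounded (objective can decrease without bound)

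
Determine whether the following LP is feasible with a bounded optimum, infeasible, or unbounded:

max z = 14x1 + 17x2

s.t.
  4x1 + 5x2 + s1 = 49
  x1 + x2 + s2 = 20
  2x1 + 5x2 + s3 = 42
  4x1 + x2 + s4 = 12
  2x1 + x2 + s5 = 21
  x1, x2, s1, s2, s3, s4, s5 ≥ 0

Feasible with a bounded optimal solution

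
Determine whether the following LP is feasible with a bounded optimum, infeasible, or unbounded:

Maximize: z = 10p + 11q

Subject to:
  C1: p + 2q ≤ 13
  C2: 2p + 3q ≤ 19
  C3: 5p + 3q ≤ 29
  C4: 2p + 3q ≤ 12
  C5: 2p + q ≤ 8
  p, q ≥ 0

Feasible with a bounded optimal solution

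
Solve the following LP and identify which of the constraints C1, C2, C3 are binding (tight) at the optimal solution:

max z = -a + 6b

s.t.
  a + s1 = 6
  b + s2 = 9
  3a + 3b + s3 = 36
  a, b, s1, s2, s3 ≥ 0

At a = 0, b = 9, compute slack b - a·x for each constraint:
  C1: 6 − 0 = 6  (slack)
  C2: 9 − 9 = 0  (binding)
  C3: 36 − 27 = 9  (slack)

Optimal: a = 0, b = 9
Binding: C2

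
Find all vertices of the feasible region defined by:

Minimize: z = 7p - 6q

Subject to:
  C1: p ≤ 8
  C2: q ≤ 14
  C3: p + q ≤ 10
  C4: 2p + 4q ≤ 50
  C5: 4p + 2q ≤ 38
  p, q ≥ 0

(0, 0), (8, 0), (8, 2), (0, 10)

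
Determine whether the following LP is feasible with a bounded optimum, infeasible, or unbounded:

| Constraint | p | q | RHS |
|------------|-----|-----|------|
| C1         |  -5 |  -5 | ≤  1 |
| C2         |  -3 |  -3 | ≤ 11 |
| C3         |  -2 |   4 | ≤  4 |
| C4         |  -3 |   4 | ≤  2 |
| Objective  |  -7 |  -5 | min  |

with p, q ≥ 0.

Unbounded (objective can decrease without bound)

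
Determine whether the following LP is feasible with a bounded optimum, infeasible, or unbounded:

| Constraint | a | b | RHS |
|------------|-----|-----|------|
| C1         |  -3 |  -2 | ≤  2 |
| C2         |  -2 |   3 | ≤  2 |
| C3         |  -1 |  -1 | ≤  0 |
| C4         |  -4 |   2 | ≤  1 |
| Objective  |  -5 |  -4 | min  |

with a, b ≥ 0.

Unbounded (objective can decrease without bound)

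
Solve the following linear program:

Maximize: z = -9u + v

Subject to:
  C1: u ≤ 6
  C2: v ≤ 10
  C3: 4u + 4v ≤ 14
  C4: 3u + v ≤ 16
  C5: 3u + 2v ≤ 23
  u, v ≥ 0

Evaluate the objective at each vertex of the feasible region:
  z(0, 0) = 0
  z(3.5, 0) = -31.5
  z(0, 3.5) = 3.5  ←
The maximum is at u = 0, v = 3.5.

u = 0, v = 3.5, z = 3.5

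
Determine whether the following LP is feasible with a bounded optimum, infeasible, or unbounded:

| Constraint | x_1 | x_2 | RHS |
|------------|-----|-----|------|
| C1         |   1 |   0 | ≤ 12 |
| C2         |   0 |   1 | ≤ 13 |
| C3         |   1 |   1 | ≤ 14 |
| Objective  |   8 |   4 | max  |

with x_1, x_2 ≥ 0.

Feasible with a bounded optimal solution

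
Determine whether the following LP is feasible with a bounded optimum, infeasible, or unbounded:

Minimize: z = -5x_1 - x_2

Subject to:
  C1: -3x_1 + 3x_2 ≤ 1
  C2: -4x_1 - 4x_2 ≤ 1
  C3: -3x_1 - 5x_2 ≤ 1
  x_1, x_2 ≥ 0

Unbounded (objective can decrease without bound)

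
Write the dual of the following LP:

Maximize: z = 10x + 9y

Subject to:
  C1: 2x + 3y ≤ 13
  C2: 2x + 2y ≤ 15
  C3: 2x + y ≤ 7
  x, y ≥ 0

Primal max cᵀx s.t. Ax ≤ b, x ≥ 0  →  Dual min bᵀy s.t. Aᵀy ≥ c, y ≥ 0.

Minimize: z = 13y1 + 15y2 + 7y3

Subject to:
  2y1 + 2y2 + 2y3 ≥ 10
  3y1 + 2y2 + y3 ≥ 9
  y1, y2, y3 ≥ 0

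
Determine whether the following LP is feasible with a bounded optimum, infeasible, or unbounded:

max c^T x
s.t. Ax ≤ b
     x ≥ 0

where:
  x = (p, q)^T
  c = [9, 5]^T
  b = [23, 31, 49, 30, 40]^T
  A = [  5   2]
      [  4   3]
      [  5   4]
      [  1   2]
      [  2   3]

Feasible with a bounded optimal solution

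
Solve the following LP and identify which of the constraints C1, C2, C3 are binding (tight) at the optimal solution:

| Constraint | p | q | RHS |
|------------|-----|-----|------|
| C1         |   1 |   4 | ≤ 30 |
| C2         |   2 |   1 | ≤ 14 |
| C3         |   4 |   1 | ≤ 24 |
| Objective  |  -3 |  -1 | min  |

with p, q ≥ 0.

At p = 5, q = 4, compute slack b - a·x for each constraint:
  C1: 30 − 21 = 9  (slack)
  C2: 14 − 14 = 0  (binding)
  C3: 24 − 24 = 0  (binding)

Optimal: p = 5, q = 4
Binding: C2, C3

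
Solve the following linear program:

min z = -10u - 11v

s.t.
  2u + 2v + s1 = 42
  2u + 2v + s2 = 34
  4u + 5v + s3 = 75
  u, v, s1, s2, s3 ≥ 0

Evaluate the objective at each vertex of the feasible region:
  z(0, 0) = 0
  z(17, 0) = -170
  z(10, 7) = -177  ←
  z(0, 15) = -165
The minimum is at u = 10, v = 7.

u = 10, v = 7, z = -177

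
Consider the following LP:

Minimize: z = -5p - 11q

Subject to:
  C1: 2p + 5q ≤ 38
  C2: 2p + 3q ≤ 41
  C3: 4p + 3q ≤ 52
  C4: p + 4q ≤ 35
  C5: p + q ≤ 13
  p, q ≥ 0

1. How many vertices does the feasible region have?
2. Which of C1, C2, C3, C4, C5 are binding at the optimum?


1. 4
2. C1, C5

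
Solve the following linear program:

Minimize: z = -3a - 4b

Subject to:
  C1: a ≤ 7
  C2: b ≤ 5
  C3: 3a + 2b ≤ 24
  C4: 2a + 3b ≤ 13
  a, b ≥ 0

Evaluate the objective at each vertex of the feasible region:
  z(0, 0) = 0
  z(6.5, 0) = -19.5  ←
  z(0, 4.333) = -17.33
The minimum is at a = 6.5, b = 0.

a = 6.5, b = 0, z = -19.5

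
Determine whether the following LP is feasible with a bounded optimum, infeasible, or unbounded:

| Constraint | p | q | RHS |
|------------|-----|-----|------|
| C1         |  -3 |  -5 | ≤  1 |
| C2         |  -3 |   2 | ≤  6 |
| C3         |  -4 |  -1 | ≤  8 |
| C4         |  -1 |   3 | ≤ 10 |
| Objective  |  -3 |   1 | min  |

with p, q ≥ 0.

Unbounded (objective can decrease without bound)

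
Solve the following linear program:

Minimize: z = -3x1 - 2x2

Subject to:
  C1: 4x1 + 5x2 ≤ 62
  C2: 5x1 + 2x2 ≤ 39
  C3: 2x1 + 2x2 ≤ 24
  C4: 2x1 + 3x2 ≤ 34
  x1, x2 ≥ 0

Evaluate the objective at each vertex of the feasible region:
  z(0, 0) = 0
  z(7.8, 0) = -23.4
  z(5, 7) = -29  ←
  z(2, 10) = -26
  z(0, 11.33) = -22.67
The minimum is at x1 = 5, x2 = 7.

x1 = 5, x2 = 7, z = -29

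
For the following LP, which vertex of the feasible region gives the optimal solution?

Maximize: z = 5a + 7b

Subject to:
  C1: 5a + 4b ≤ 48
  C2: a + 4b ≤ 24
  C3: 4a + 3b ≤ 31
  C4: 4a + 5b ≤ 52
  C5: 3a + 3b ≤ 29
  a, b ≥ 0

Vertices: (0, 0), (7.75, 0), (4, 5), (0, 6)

Evaluate the objective at each vertex of the feasible region:
  z(0, 0) = 0
  z(7.75, 0) = 38.75
  z(4, 5) = 55  ←
  z(0, 6) = 42
The maximum is at a = 4, b = 5.

(4, 5)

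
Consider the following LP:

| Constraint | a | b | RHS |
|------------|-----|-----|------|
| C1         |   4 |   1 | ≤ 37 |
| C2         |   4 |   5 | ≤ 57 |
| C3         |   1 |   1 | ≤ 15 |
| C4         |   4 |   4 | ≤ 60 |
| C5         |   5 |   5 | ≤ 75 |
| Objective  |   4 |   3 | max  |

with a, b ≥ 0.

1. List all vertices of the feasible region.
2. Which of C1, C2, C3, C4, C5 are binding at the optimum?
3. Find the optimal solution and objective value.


1. (0, 0), (9.25, 0), (8, 5), (0, 11.4)
2. C1, C2
3. a = 8, b = 5, z = 47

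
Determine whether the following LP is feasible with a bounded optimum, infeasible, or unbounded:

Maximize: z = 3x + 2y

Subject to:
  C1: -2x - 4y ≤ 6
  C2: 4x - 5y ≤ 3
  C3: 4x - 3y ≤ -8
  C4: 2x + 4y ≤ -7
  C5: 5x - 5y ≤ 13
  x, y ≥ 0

Infeasible (no feasible solution exists)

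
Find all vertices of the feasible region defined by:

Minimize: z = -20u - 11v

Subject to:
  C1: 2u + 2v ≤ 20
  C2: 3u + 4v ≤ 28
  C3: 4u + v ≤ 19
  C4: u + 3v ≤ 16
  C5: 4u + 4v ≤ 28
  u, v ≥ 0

(0, 0), (4.75, 0), (4, 3), (2.5, 4.5), (0, 5.333)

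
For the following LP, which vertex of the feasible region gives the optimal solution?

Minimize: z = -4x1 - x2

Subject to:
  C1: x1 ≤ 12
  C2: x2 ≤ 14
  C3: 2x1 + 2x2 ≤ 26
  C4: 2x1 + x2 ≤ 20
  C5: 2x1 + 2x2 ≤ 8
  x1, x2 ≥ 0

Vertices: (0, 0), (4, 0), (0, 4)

Evaluate the objective at each vertex of the feasible region:
  z(0, 0) = 0
  z(4, 0) = -16  ←
  z(0, 4) = -4
The minimum is at x1 = 4, x2 = 0.

(4, 0)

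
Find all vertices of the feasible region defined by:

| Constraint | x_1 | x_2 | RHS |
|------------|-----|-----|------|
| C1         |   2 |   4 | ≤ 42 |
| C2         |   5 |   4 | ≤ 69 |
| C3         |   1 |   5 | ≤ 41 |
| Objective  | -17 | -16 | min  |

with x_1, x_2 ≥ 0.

(0, 0), (13.8, 0), (9, 6), (7.667, 6.667), (0, 8.2)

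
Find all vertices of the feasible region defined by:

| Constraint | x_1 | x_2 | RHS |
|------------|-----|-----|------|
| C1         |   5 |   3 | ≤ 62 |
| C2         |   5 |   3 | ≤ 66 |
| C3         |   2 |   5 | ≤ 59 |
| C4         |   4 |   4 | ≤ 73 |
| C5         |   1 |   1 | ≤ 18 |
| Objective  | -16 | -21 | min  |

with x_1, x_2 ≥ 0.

(0, 0), (12.4, 0), (7, 9), (0, 11.8)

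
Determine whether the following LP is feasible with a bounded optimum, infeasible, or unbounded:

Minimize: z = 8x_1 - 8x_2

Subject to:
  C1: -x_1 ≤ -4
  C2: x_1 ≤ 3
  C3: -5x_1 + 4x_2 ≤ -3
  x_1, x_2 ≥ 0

Infeasible (no feasible solution exists)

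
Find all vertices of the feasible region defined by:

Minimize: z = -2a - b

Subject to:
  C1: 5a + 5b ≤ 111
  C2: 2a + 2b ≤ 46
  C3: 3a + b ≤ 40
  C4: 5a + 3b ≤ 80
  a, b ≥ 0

(0, 0), (13.33, 0), (10, 10), (6.7, 15.5), (0, 22.2)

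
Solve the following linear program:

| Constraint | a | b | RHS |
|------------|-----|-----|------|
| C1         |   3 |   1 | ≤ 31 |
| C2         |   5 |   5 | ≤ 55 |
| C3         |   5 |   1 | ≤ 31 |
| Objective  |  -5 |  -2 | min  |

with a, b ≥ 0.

Evaluate the objective at each vertex of the feasible region:
  z(0, 0) = 0
  z(6.2, 0) = -31
  z(5, 6) = -37  ←
  z(0, 11) = -22
The minimum is at a = 5, b = 6.

a = 5, b = 6, z = -37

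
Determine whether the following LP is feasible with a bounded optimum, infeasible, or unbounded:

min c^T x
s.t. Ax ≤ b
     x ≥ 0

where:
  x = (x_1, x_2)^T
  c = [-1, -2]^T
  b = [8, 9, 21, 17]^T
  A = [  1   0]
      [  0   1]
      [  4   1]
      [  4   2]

Feasible with a bounded optimal solution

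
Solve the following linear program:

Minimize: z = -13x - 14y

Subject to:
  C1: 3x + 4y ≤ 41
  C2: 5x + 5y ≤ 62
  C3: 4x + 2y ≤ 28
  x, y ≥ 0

Evaluate the objective at each vertex of the feasible region:
  z(0, 0) = 0
  z(7, 0) = -91
  z(3, 8) = -151  ←
  z(0, 10.25) = -143.5
The minimum is at x = 3, y = 8.

x = 3, y = 8, z = -151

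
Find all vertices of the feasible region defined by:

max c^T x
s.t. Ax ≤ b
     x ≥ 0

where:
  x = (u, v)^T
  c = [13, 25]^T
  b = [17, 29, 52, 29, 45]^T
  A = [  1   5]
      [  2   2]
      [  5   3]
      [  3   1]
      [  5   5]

(0, 0), (9, 0), (7, 2), (0, 3.4)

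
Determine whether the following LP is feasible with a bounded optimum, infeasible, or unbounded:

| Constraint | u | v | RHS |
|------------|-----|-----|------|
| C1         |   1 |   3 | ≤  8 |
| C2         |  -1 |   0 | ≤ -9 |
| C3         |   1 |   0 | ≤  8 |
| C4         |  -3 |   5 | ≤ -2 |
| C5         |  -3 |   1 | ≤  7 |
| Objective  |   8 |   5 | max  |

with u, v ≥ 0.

Infeasible (no feasible solution exists)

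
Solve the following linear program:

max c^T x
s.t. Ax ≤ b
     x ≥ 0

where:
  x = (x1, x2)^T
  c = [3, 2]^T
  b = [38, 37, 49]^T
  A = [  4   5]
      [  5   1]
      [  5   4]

Evaluate the objective at each vertex of the feasible region:
  z(0, 0) = 0
  z(7.4, 0) = 22.2
  z(7, 2) = 25  ←
  z(0, 7.6) = 15.2
The maximum is at x1 = 7, x2 = 2.

x1 = 7, x2 = 2, z = 25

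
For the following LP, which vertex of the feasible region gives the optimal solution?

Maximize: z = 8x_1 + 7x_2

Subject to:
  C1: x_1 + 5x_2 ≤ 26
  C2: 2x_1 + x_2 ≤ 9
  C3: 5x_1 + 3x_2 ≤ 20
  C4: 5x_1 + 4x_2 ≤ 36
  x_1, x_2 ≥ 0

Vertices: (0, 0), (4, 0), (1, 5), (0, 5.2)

Evaluate the objective at each vertex of the feasible region:
  z(0, 0) = 0
  z(4, 0) = 32
  z(1, 5) = 43  ←
  z(0, 5.2) = 36.4
The maximum is at x_1 = 1, x_2 = 5.

(1, 5)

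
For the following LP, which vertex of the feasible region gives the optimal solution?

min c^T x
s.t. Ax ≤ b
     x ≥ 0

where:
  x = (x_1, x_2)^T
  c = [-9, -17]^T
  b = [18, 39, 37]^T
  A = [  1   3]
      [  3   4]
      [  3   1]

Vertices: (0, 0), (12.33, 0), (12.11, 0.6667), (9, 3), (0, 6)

Evaluate the objective at each vertex of the feasible region:
  z(0, 0) = 0
  z(12.33, 0) = -111
  z(12.11, 0.6667) = -120.3
  z(9, 3) = -132  ←
  z(0, 6) = -102
The minimum is at x_1 = 9, x_2 = 3.

(9, 3)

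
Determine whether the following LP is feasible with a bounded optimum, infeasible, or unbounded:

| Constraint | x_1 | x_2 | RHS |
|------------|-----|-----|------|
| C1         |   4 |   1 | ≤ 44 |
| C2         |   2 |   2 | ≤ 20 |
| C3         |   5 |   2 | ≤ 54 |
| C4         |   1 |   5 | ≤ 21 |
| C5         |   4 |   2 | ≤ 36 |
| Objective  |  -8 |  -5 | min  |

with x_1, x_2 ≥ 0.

Feasible with a bounded optimal solution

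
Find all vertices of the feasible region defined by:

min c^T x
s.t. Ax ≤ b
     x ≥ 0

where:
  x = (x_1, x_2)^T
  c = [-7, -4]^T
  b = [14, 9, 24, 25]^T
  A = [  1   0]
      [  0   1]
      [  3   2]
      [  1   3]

(0, 0), (8, 0), (3.143, 7.286), (0, 8.333)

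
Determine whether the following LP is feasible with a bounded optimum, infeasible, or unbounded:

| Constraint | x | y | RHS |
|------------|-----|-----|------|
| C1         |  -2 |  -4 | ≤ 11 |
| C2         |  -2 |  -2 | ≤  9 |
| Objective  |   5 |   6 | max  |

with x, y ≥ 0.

Unbounded (objective can increase without bound)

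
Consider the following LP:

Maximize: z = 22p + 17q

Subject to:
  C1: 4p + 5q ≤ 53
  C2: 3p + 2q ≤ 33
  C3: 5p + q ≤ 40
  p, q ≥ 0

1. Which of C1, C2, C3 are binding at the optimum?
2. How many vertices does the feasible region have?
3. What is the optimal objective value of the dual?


1. C1, C3
2. 4
3. 239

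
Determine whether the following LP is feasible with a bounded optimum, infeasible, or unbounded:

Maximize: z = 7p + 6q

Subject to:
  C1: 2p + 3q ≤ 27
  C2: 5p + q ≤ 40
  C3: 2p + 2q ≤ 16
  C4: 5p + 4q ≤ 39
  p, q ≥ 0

Feasible with a bounded optimal solution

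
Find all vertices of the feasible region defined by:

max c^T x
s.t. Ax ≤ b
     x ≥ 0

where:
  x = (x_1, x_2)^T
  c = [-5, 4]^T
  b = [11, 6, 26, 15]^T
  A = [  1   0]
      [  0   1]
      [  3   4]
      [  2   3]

(0, 0), (7.5, 0), (0, 5)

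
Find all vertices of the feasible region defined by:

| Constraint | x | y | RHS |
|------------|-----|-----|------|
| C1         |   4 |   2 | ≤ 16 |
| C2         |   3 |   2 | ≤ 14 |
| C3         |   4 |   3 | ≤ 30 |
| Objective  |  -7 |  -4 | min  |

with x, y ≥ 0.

(0, 0), (4, 0), (2, 4), (0, 7)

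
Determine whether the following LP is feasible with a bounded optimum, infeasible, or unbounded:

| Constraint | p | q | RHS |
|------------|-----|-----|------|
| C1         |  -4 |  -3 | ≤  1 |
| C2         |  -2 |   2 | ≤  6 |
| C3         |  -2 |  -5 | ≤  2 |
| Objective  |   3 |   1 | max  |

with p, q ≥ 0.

Unbounded (objective can increase without bound)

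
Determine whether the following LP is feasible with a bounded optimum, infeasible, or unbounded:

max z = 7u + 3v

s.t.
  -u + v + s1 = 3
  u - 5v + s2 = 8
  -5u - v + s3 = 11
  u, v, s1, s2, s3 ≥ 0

Unbounded (objective can increase without bound)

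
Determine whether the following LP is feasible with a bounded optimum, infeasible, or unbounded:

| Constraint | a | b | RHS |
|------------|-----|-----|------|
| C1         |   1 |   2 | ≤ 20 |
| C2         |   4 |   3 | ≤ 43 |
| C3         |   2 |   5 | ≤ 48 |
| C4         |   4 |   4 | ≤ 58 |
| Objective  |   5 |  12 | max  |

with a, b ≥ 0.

Feasible with a bounded optimal solution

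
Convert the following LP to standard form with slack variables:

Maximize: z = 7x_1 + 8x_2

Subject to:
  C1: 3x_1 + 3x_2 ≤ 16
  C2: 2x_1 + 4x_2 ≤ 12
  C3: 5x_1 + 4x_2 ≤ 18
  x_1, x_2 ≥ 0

max z = 7x_1 + 8x_2

s.t.
  3x_1 + 3x_2 + s1 = 16
  2x_1 + 4x_2 + s2 = 12
  5x_1 + 4x_2 + s3 = 18
  x_1, x_2, s1, s2, s3 ≥ 0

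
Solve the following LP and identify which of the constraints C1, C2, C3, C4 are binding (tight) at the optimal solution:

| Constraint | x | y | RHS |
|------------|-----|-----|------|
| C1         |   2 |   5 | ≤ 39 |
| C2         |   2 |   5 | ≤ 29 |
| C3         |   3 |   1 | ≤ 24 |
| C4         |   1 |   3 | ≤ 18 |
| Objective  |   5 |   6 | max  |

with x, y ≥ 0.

At x = 7, y = 3, compute slack b - a·x for each constraint:
  C1: 39 − 29 = 10  (slack)
  C2: 29 − 29 = 0  (binding)
  C3: 24 − 24 = 0  (binding)
  C4: 18 − 16 = 2  (slack)

Optimal: x = 7, y = 3
Binding: C2, C3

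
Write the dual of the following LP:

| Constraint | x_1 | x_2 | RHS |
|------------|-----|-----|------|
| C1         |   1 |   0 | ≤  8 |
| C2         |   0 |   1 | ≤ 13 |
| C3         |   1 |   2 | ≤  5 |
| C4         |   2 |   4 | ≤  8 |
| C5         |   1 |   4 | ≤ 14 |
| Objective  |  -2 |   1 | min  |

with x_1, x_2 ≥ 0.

Primal min cᵀx s.t. Ax ≤ b, x ≥ 0  →  Dual max −bᵀy s.t. Aᵀy ≥ −c, y ≥ 0.

Maximize: z = -8y1 - 13y2 - 5y3 - 8y4 - 14y5

Subject to:
  y1 + y3 + 2y4 + y5 ≥ 2
  y2 + 2y3 + 4y4 + 4y5 ≥ -1
  y1, y2, y3, y4, y5 ≥ 0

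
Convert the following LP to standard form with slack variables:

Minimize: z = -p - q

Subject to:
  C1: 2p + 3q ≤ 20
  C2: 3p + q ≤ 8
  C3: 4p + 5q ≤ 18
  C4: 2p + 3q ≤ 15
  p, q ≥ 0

min z = -p - q

s.t.
  2p + 3q + s1 = 20
  3p + q + s2 = 8
  4p + 5q + s3 = 18
  2p + 3q + s4 = 15
  p, q, s1, s2, s3, s4 ≥ 0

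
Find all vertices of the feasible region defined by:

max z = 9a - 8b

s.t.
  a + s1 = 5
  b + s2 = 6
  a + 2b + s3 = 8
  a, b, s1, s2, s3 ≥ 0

(0, 0), (5, 0), (5, 1.5), (0, 4)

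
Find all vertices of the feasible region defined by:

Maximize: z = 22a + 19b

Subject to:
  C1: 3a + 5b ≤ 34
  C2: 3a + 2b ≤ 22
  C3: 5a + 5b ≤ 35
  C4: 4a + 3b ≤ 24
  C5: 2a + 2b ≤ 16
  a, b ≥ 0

(0, 0), (6, 0), (3, 4), (0.5, 6.5), (0, 6.8)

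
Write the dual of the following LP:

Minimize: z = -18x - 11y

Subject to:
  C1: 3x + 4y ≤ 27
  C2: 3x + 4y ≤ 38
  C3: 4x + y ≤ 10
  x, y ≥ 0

Primal min cᵀx s.t. Ax ≤ b, x ≥ 0  →  Dual max −bᵀy s.t. Aᵀy ≥ −c, y ≥ 0.

Maximize: z = -27y1 - 38y2 - 10y3

Subject to:
  3y1 + 3y2 + 4y3 ≥ 18
  4y1 + 4y2 + y3 ≥ 11
  y1, y2, y3 ≥ 0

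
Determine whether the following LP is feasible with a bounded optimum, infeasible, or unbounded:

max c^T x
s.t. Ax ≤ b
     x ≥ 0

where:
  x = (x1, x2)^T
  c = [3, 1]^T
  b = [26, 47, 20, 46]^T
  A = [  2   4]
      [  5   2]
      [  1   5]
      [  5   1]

Feasible with a bounded optimal solution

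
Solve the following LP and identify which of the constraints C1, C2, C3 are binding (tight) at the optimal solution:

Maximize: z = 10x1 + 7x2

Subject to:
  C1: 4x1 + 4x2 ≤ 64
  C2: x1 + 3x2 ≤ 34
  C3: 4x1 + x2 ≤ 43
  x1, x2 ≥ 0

At x1 = 9, x2 = 7, compute slack b - a·x for each constraint:
  C1: 64 − 64 = 0  (binding)
  C2: 34 − 30 = 4  (slack)
  C3: 43 − 43 = 0  (binding)

Optimal: x1 = 9, x2 = 7
Binding: C1, C3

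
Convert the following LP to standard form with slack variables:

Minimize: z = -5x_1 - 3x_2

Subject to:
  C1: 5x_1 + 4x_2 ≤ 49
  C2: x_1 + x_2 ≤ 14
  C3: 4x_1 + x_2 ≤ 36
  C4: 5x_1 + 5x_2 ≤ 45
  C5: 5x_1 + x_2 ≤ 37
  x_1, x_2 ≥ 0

min z = -5x_1 - 3x_2

s.t.
  5x_1 + 4x_2 + s1 = 49
  x_1 + x_2 + s2 = 14
  4x_1 + x_2 + s3 = 36
  5x_1 + 5x_2 + s4 = 45
  5x_1 + x_2 + s5 = 37
  x_1, x_2, s1, s2, s3, s4, s5 ≥ 0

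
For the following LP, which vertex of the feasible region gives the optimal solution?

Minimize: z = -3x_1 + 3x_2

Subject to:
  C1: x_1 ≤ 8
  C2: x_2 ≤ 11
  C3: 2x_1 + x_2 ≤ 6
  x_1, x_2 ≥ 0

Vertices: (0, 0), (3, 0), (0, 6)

Evaluate the objective at each vertex of the feasible region:
  z(0, 0) = 0
  z(3, 0) = -9  ←
  z(0, 6) = 18
The minimum is at x_1 = 3, x_2 = 0.

(3, 0)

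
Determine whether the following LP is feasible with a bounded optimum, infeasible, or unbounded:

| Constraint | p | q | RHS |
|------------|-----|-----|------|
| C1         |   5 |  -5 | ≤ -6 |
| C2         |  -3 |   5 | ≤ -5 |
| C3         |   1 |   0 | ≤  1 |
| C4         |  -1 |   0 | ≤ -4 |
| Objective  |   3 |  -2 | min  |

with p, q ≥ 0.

Infeasible (no feasible solution exists)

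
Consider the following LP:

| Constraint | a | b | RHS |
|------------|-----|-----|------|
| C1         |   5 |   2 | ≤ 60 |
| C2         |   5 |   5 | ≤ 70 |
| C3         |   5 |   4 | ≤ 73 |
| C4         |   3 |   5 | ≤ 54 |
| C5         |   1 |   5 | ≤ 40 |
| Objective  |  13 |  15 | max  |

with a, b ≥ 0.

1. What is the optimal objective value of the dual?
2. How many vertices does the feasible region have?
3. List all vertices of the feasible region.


1. 194
2. 6
3. (0, 0), (12, 0), (10.67, 3.333), (8, 6), (7, 6.6), (0, 8)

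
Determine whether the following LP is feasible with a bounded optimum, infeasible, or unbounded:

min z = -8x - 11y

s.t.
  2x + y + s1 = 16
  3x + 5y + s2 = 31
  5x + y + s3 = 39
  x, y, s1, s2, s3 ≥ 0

Feasible with a bounded optimal solution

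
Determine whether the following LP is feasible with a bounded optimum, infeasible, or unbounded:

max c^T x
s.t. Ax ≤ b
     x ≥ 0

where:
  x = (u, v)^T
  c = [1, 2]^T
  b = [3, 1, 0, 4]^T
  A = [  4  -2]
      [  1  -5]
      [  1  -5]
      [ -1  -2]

Unbounded (objective can increase without bound)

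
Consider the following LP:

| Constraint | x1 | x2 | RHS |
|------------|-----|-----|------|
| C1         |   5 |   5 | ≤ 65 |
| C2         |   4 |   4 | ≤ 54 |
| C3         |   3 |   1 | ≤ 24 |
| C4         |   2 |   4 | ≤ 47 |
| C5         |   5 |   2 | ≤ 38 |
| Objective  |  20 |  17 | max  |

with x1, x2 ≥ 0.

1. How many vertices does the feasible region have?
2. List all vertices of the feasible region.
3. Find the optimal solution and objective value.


1. 5
2. (0, 0), (7.6, 0), (4, 9), (2.5, 10.5), (0, 11.75)
3. x1 = 4, x2 = 9, z = 233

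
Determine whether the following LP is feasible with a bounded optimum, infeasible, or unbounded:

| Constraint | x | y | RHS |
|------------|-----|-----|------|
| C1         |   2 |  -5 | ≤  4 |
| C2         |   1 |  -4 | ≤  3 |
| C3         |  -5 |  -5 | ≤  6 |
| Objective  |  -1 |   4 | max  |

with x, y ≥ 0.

Unbounded (objective can increase without bound)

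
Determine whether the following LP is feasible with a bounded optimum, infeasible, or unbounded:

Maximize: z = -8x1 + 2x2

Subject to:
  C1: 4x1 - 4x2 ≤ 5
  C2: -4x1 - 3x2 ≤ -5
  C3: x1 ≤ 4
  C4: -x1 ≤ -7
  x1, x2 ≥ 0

Infeasible (no feasible solution exists)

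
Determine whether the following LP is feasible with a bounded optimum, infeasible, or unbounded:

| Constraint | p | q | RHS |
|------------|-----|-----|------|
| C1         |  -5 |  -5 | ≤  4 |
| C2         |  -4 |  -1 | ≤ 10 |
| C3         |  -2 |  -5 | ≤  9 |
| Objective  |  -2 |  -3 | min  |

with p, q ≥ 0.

Unbounded (objective can decrease without bound)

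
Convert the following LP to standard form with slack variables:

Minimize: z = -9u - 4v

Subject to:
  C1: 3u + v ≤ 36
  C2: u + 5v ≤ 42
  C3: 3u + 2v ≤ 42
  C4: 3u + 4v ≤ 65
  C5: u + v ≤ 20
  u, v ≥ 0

min z = -9u - 4v

s.t.
  3u + v + s1 = 36
  u + 5v + s2 = 42
  3u + 2v + s3 = 42
  3u + 4v + s4 = 65
  u + v + s5 = 20
  u, v, s1, s2, s3, s4, s5 ≥ 0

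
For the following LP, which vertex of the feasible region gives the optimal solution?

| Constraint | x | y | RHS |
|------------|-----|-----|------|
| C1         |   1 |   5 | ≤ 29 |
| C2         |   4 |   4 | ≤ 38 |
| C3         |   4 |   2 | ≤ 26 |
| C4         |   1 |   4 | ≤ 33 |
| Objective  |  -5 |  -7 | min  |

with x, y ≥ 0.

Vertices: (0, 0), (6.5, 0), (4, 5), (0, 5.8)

Evaluate the objective at each vertex of the feasible region:
  z(0, 0) = 0
  z(6.5, 0) = -32.5
  z(4, 5) = -55  ←
  z(0, 5.8) = -40.6
The minimum is at x = 4, y = 5.

(4, 5)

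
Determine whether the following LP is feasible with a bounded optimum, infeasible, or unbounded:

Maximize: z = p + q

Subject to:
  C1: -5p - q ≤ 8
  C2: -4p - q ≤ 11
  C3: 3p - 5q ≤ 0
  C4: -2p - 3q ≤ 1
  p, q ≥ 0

Unbounded (objective can increase without bound)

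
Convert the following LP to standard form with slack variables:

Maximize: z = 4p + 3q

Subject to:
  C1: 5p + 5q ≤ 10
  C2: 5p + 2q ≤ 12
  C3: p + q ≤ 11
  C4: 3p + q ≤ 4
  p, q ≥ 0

max z = 4p + 3q

s.t.
  5p + 5q + s1 = 10
  5p + 2q + s2 = 12
  p + q + s3 = 11
  3p + q + s4 = 4
  p, q, s1, s2, s3, s4 ≥ 0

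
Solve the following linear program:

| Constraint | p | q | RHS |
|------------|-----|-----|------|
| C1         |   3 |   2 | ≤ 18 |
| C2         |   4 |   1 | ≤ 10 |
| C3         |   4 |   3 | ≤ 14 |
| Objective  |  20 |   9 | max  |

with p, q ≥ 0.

Evaluate the objective at each vertex of the feasible region:
  z(0, 0) = 0
  z(2.5, 0) = 50
  z(2, 2) = 58  ←
  z(0, 4.667) = 42
The maximum is at p = 2, q = 2.

p = 2, q = 2, z = 58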